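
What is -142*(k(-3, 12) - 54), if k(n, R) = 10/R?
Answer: 22649/3 ≈ 7549.7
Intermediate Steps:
-142*(k(-3, 12) - 54) = -142*(10/12 - 54) = -142*(10*(1/12) - 54) = -142*(⅚ - 54) = -142*(-319/6) = 22649/3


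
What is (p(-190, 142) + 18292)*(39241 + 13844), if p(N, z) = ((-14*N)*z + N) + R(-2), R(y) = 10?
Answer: 21012741720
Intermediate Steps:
p(N, z) = 10 + N - 14*N*z (p(N, z) = ((-14*N)*z + N) + 10 = (-14*N*z + N) + 10 = (N - 14*N*z) + 10 = 10 + N - 14*N*z)
(p(-190, 142) + 18292)*(39241 + 13844) = ((10 - 190 - 14*(-190)*142) + 18292)*(39241 + 13844) = ((10 - 190 + 377720) + 18292)*53085 = (377540 + 18292)*53085 = 395832*53085 = 21012741720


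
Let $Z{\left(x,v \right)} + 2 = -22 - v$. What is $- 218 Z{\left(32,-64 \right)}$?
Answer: $-8720$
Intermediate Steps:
$Z{\left(x,v \right)} = -24 - v$ ($Z{\left(x,v \right)} = -2 - \left(22 + v\right) = -24 - v$)
$- 218 Z{\left(32,-64 \right)} = - 218 \left(-24 - -64\right) = - 218 \left(-24 + 64\right) = \left(-218\right) 40 = -8720$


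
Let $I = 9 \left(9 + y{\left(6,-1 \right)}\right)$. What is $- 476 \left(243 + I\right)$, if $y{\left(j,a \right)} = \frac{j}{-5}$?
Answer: $- \frac{745416}{5} \approx -1.4908 \cdot 10^{5}$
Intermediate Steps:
$y{\left(j,a \right)} = - \frac{j}{5}$ ($y{\left(j,a \right)} = j \left(- \frac{1}{5}\right) = - \frac{j}{5}$)
$I = \frac{351}{5}$ ($I = 9 \left(9 - \frac{6}{5}\right) = 9 \cdot \frac{39}{5} = \frac{351}{5} \approx 70.2$)
$- 476 \left(243 + I\right) = - 476 \left(243 + \frac{351}{5}\right) = \left(-476\right) \frac{1566}{5} = - \frac{745416}{5}$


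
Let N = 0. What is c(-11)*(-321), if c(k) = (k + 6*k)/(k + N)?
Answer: -2247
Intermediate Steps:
c(k) = 7 (c(k) = (k + 6*k)/(k + 0) = (7*k)/k = 7)
c(-11)*(-321) = 7*(-321) = -2247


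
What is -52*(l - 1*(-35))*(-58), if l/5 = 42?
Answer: 738920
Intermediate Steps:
l = 210 (l = 5*42 = 210)
-52*(l - 1*(-35))*(-58) = -52*(210 - 1*(-35))*(-58) = -52*(210 + 35)*(-58) = -52*245*(-58) = -12740*(-58) = 738920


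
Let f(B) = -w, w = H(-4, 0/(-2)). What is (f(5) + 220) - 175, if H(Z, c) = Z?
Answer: 49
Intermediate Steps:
w = -4
f(B) = 4 (f(B) = -1*(-4) = 4)
(f(5) + 220) - 175 = (4 + 220) - 175 = 224 - 175 = 49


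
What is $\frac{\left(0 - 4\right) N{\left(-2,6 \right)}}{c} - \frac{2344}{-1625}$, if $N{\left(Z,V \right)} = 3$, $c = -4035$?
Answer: $\frac{631836}{437125} \approx 1.4454$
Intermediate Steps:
$\frac{\left(0 - 4\right) N{\left(-2,6 \right)}}{c} - \frac{2344}{-1625} = \frac{\left(0 - 4\right) 3}{-4035} - \frac{2344}{-1625} = \left(-4\right) 3 \left(- \frac{1}{4035}\right) - - \frac{2344}{1625} = \left(-12\right) \left(- \frac{1}{4035}\right) + \frac{2344}{1625} = \frac{4}{1345} + \frac{2344}{1625} = \frac{631836}{437125}$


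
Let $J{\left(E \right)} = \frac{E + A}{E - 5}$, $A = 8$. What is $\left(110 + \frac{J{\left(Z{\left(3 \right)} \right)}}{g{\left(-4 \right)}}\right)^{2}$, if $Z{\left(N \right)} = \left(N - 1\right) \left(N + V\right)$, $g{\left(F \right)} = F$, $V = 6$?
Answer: $\frac{47961}{4} \approx 11990.0$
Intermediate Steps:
$Z{\left(N \right)} = \left(-1 + N\right) \left(6 + N\right)$ ($Z{\left(N \right)} = \left(N - 1\right) \left(N + 6\right) = \left(-1 + N\right) \left(6 + N\right)$)
$J{\left(E \right)} = \frac{8 + E}{-5 + E}$ ($J{\left(E \right)} = \frac{E + 8}{E - 5} = \frac{8 + E}{-5 + E}$)
$\left(110 + \frac{J{\left(Z{\left(3 \right)} \right)}}{g{\left(-4 \right)}}\right)^{2} = \left(110 + \frac{\frac{1}{-5 + \left(-6 + 3^{2} + 5 \cdot 3\right)} \left(8 + \left(-6 + 3^{2} + 5 \cdot 3\right)\right)}{-4}\right)^{2} = \left(110 + \frac{8 + \left(-6 + 9 + 15\right)}{-5 + \left(-6 + 9 + 15\right)} \left(- \frac{1}{4}\right)\right)^{2} = \left(110 + \frac{8 + 18}{-5 + 18} \left(- \frac{1}{4}\right)\right)^{2} = \left(110 + \frac{1}{13} \cdot 26 \left(- \frac{1}{4}\right)\right)^{2} = \left(110 + 2 \left(- \frac{1}{4}\right)\right)^{2} = \left(110 - \frac{1}{2}\right)^{2} = \left(\frac{219}{2}\right)^{2} = \frac{47961}{4}$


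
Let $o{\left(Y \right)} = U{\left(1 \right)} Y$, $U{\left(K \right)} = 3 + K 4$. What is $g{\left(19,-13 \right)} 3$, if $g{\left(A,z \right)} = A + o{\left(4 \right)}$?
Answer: $141$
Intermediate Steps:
$U{\left(K \right)} = 3 + 4 K$
$o{\left(Y \right)} = 7 Y$ ($o{\left(Y \right)} = \left(3 + 4 \cdot 1\right) Y = \left(3 + 4\right) Y = 7 Y$)
$g{\left(A,z \right)} = 28 + A$ ($g{\left(A,z \right)} = A + 7 \cdot 4 = A + 28 = 28 + A$)
$g{\left(19,-13 \right)} 3 = \left(28 + 19\right) 3 = 47 \cdot 3 = 141$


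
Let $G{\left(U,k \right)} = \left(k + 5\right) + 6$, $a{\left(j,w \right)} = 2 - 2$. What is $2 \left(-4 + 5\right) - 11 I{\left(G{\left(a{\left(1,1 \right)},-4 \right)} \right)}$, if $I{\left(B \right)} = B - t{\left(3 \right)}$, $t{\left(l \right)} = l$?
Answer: $-42$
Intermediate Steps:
$a{\left(j,w \right)} = 0$
$G{\left(U,k \right)} = 11 + k$ ($G{\left(U,k \right)} = \left(5 + k\right) + 6 = 11 + k$)
$I{\left(B \right)} = -3 + B$ ($I{\left(B \right)} = B - 3 = -3 + B$)
$2 \left(-4 + 5\right) - 11 I{\left(G{\left(a{\left(1,1 \right)},-4 \right)} \right)} = 2 \left(-4 + 5\right) - 11 \left(-3 + \left(11 - 4\right)\right) = 2 \cdot 1 - 11 \left(-3 + 7\right) = 2 - 44 = -42$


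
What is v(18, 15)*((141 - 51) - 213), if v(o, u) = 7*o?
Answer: -15498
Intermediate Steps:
v(18, 15)*((141 - 51) - 213) = (7*18)*((141 - 51) - 213) = 126*(90 - 213) = 126*(-123) = -15498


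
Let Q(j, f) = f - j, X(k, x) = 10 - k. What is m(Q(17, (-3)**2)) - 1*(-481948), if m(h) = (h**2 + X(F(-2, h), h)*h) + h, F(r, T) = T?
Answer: 481860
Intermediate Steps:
m(h) = h + h**2 + h*(10 - h) (m(h) = (h**2 + (10 - h)*h) + h = (h**2 + h*(10 - h)) + h = h + h**2 + h*(10 - h))
m(Q(17, (-3)**2)) - 1*(-481948) = 11*((-3)**2 - 1*17) - 1*(-481948) = 11*(9 - 17) + 481948 = 11*(-8) + 481948 = -88 + 481948 = 481860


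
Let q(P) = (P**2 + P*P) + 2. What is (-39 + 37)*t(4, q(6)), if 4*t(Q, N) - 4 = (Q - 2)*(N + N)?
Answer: -150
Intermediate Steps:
q(P) = 2 + 2*P**2 (q(P) = (P**2 + P**2) + 2 = 2*P**2 + 2 = 2 + 2*P**2)
t(Q, N) = 1 + N*(-2 + Q)/2 (t(Q, N) = 1 + ((Q - 2)*(N + N))/4 = 1 + ((-2 + Q)*(2*N))/4 = 1 + (2*N*(-2 + Q))/4 = 1 + N*(-2 + Q)/2)
(-39 + 37)*t(4, q(6)) = (-39 + 37)*(1 - (2 + 2*6**2) + (1/2)*(2 + 2*6**2)*4) = -2*(1 - (2 + 2*36) + (1/2)*(2 + 2*36)*4) = -2*(1 - (2 + 72) + (1/2)*(2 + 72)*4) = -2*(1 - 1*74 + (1/2)*74*4) = -2*(1 - 74 + 148) = -2*75 = -150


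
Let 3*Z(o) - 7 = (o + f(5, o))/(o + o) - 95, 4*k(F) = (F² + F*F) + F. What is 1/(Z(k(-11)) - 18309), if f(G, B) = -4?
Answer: -1386/25416715 ≈ -5.4531e-5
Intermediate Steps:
k(F) = F²/2 + F/4 (k(F) = ((F² + F*F) + F)/4 = ((F² + F²) + F)/4 = (2*F² + F)/4 = (F + 2*F²)/4 = F²/2 + F/4)
Z(o) = -88/3 + (-4 + o)/(6*o) (Z(o) = 7/3 + ((o - 4)/(o + o) - 95)/3 = 7/3 + ((-4 + o)/((2*o)) - 95)/3 = 7/3 + ((-4 + o)*(1/(2*o)) - 95)/3 = 7/3 + ((-4 + o)/(2*o) - 95)/3 = 7/3 + (-95 + (-4 + o)/(2*o))/3 = 7/3 + (-95/3 + (-4 + o)/(6*o)) = -88/3 + (-4 + o)/(6*o))
1/(Z(k(-11)) - 18309) = 1/((-4 - 175*(-11)*(1 + 2*(-11))/4)/(6*(((¼)*(-11)*(1 + 2*(-11))))) - 18309) = 1/((-4 - 175*(-11)*(1 - 22)/4)/(6*(((¼)*(-11)*(1 - 22)))) - 18309) = 1/((-4 - 175*(-11)*(-21)/4)/(6*(((¼)*(-11)*(-21)))) - 18309) = 1/((-4 - 175*231/4)/(6*(231/4)) - 18309) = 1/((⅙)*(4/231)*(-4 - 40425/4) - 18309) = 1/((⅙)*(4/231)*(-40441/4) - 18309) = 1/(-40441/1386 - 18309) = 1/(-25416715/1386) = -1386/25416715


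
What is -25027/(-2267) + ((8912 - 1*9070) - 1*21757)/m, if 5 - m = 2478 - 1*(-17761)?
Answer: 556077623/45870478 ≈ 12.123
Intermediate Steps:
m = -20234 (m = 5 - (2478 - 1*(-17761)) = 5 - (2478 + 17761) = 5 - 1*20239 = 5 - 20239 = -20234)
-25027/(-2267) + ((8912 - 1*9070) - 1*21757)/m = -25027/(-2267) + ((8912 - 1*9070) - 1*21757)/(-20234) = -25027*(-1/2267) + ((8912 - 9070) - 21757)*(-1/20234) = 25027/2267 + (-158 - 21757)*(-1/20234) = 25027/2267 - 21915*(-1/20234) = 25027/2267 + 21915/20234 = 556077623/45870478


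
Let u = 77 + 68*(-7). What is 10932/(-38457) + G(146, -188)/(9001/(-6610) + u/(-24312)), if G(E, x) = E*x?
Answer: 3141292974990004/153966816951 ≈ 20402.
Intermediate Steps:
u = -399 (u = 77 - 476 = -399)
10932/(-38457) + G(146, -188)/(9001/(-6610) + u/(-24312)) = 10932/(-38457) + (146*(-188))/(9001/(-6610) - 399/(-24312)) = 10932*(-1/38457) - 27448/(9001*(-1/6610) - 399*(-1/24312)) = -3644/12819 - 27448/(-9001/6610 + 133/8104) = -3644/12819 - 27448/(-36032487/26783720) = -3644/12819 - 27448*(-26783720/36032487) = -3644/12819 + 735159546560/36032487 = 3141292974990004/153966816951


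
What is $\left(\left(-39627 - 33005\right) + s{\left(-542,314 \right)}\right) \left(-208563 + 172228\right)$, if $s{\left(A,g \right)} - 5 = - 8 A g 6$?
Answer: $-294182584995$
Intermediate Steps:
$s{\left(A,g \right)} = 5 - 48 A g$ ($s{\left(A,g \right)} = 5 + - 8 A g 6 = 5 - 48 A g$)
$\left(\left(-39627 - 33005\right) + s{\left(-542,314 \right)}\right) \left(-208563 + 172228\right) = \left(\left(-39627 - 33005\right) - \left(-5 - 8169024\right)\right) \left(-208563 + 172228\right) = \left(\left(-39627 - 33005\right) + \left(5 + 8169024\right)\right) \left(-36335\right) = \left(-72632 + 8169029\right) \left(-36335\right) = 8096397 \left(-36335\right) = -294182584995$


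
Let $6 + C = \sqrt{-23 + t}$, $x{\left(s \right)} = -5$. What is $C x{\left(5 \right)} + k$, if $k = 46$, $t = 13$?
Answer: $76 - 5 i \sqrt{10} \approx 76.0 - 15.811 i$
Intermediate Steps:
$C = -6 + i \sqrt{10}$ ($C = -6 + \sqrt{-23 + 13} = -6 + \sqrt{-10} = -6 + i \sqrt{10} \approx -6.0 + 3.1623 i$)
$C x{\left(5 \right)} + k = \left(-6 + i \sqrt{10}\right) \left(-5\right) + 46 = \left(30 - 5 i \sqrt{10}\right) + 46 = 76 - 5 i \sqrt{10}$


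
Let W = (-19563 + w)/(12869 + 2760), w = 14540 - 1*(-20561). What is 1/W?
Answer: 15629/15538 ≈ 1.0059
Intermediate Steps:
w = 35101 (w = 14540 + 20561 = 35101)
W = 15538/15629 (W = (-19563 + 35101)/(12869 + 2760) = 15538/15629 ≈ 0.99418)
1/W = 1/(15538/15629) = 15629/15538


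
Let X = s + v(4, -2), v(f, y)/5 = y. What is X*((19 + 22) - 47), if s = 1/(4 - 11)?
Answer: 426/7 ≈ 60.857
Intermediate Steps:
v(f, y) = 5*y
s = -⅐ (s = 1/(-7) = -⅐ ≈ -0.14286)
X = -71/7 (X = -⅐ + 5*(-2) = -⅐ - 10 = -71/7 ≈ -10.143)
X*((19 + 22) - 47) = -71*((19 + 22) - 47)/7 = -71*(41 - 47)/7 = -71/7*(-6) = 426/7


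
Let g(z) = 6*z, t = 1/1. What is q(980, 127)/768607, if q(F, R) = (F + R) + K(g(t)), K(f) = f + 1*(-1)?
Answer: 1112/768607 ≈ 0.0014468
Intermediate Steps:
t = 1
K(f) = -1 + f (K(f) = f - 1 = -1 + f)
q(F, R) = 5 + F + R (q(F, R) = (F + R) + (-1 + 6*1) = (F + R) + (-1 + 6) = (F + R) + 5 = 5 + F + R)
q(980, 127)/768607 = (5 + 980 + 127)/768607 = 1112*(1/768607) = 1112/768607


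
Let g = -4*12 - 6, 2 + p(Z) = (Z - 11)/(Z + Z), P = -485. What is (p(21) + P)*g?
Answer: 183996/7 ≈ 26285.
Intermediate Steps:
p(Z) = -2 + (-11 + Z)/(2*Z) (p(Z) = -2 + (Z - 11)/(Z + Z) = -2 + (-11 + Z)/((2*Z)) = -2 + (-11 + Z)*(1/(2*Z)) = -2 + (-11 + Z)/(2*Z))
g = -54 (g = -48 - 6 = -54)
(p(21) + P)*g = ((1/2)*(-11 - 3*21)/21 - 485)*(-54) = ((1/2)*(1/21)*(-11 - 63) - 485)*(-54) = ((1/2)*(1/21)*(-74) - 485)*(-54) = (-37/21 - 485)*(-54) = -10222/21*(-54) = 183996/7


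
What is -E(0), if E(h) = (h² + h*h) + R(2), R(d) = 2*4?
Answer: -8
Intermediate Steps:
R(d) = 8
E(h) = 8 + 2*h² (E(h) = (h² + h*h) + 8 = (h² + h²) + 8 = 2*h² + 8 = 8 + 2*h²)
-E(0) = -(8 + 2*0²) = -(8 + 2*0) = -(8 + 0) = -1*8 = -8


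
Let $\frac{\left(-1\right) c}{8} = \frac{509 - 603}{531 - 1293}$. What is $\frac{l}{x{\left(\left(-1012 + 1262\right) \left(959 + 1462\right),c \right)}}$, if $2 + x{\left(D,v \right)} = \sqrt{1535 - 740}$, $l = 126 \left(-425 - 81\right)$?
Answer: $\frac{63756}{2 - \sqrt{795}} \approx -2433.8$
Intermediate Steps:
$l = -63756$ ($l = 126 \left(-506\right) = -63756$)
$c = - \frac{376}{381}$ ($c = - 8 \frac{509 - 603}{531 - 1293} = - 8 \left(- \frac{94}{-762}\right) = - 8 \left(\left(-94\right) \left(- \frac{1}{762}\right)\right) = \left(-8\right) \frac{47}{381} = - \frac{376}{381} \approx -0.98688$)
$x{\left(D,v \right)} = -2 + \sqrt{795}$ ($x{\left(D,v \right)} = -2 + \sqrt{1535 - 740} = -2 + \sqrt{795}$)
$\frac{l}{x{\left(\left(-1012 + 1262\right) \left(959 + 1462\right),c \right)}} = - \frac{63756}{-2 + \sqrt{795}}$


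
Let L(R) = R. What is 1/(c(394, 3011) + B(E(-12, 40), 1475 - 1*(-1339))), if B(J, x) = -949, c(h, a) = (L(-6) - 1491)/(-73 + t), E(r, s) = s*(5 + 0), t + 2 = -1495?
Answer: -1570/1488433 ≈ -0.0010548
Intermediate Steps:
t = -1497 (t = -2 - 1495 = -1497)
E(r, s) = 5*s (E(r, s) = s*5 = 5*s)
c(h, a) = 1497/1570 (c(h, a) = (-6 - 1491)/(-73 - 1497) = -1497/(-1570) = -1497*(-1/1570) = 1497/1570)
1/(c(394, 3011) + B(E(-12, 40), 1475 - 1*(-1339))) = 1/(1497/1570 - 949) = 1/(-1488433/1570) = -1570/1488433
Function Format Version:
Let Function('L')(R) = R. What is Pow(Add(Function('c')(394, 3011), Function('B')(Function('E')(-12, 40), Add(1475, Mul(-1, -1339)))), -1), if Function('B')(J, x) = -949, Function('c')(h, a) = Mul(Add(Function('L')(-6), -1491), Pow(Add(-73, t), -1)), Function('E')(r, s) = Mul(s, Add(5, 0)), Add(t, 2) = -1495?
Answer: Rational(-1570, 1488433) ≈ -0.0010548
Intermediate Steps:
t = -1497 (t = Add(-2, -1495) = -1497)
Function('E')(r, s) = Mul(5, s) (Function('E')(r, s) = Mul(s, 5) = Mul(5, s))
Function('c')(h, a) = Rational(1497, 1570) (Function('c')(h, a) = Mul(Add(-6, -1491), Pow(Add(-73, -1497), -1)) = Mul(-1497, Pow(-1570, -1)) = Mul(-1497, Rational(-1, 1570)) = Rational(1497, 1570))
Pow(Add(Function('c')(394, 3011), Function('B')(Function('E')(-12, 40), Add(1475, Mul(-1, -1339)))), -1) = Pow(Add(Rational(1497, 1570), -949), -1) = Pow(Rational(-1488433, 1570), -1) = Rational(-1570, 1488433)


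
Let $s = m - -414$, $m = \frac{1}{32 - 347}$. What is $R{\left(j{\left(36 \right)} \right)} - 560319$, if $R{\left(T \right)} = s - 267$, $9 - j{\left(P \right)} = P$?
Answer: $- \frac{176454181}{315} \approx -5.6017 \cdot 10^{5}$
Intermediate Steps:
$j{\left(P \right)} = 9 - P$
$m = - \frac{1}{315}$ ($m = \frac{1}{-315} = - \frac{1}{315} \approx -0.0031746$)
$s = \frac{130409}{315}$ ($s = - \frac{1}{315} - -414 = - \frac{1}{315} + 414 = \frac{130409}{315} \approx 414.0$)
$R{\left(T \right)} = \frac{46304}{315}$ ($R{\left(T \right)} = \frac{130409}{315} - 267 = \frac{46304}{315}$)
$R{\left(j{\left(36 \right)} \right)} - 560319 = \frac{46304}{315} - 560319 = - \frac{176454181}{315}$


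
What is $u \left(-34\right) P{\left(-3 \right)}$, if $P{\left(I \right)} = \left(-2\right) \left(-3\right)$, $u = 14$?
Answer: $-2856$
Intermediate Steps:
$P{\left(I \right)} = 6$
$u \left(-34\right) P{\left(-3 \right)} = 14 \left(-34\right) 6 = \left(-476\right) 6 = -2856$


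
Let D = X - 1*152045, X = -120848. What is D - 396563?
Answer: -669456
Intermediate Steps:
D = -272893 (D = -120848 - 1*152045 = -120848 - 152045 = -272893)
D - 396563 = -272893 - 396563 = -669456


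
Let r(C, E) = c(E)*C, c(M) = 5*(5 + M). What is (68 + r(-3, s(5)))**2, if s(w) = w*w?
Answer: 145924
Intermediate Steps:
c(M) = 25 + 5*M
s(w) = w**2
r(C, E) = C*(25 + 5*E) (r(C, E) = (25 + 5*E)*C = C*(25 + 5*E))
(68 + r(-3, s(5)))**2 = (68 + 5*(-3)*(5 + 5**2))**2 = (68 + 5*(-3)*(5 + 25))**2 = (68 + 5*(-3)*30)**2 = (68 - 450)**2 = (-382)**2 = 145924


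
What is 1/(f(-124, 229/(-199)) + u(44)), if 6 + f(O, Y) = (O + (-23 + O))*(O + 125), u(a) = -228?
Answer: -1/505 ≈ -0.0019802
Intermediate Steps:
f(O, Y) = -6 + (-23 + 2*O)*(125 + O) (f(O, Y) = -6 + (O + (-23 + O))*(O + 125) = -6 + (-23 + 2*O)*(125 + O))
1/(f(-124, 229/(-199)) + u(44)) = 1/((-2881 + 2*(-124)² + 227*(-124)) - 228) = 1/((-2881 + 2*15376 - 28148) - 228) = 1/((-2881 + 30752 - 28148) - 228) = 1/(-277 - 228) = 1/(-505) = -1/505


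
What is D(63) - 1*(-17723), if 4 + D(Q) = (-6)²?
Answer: 17755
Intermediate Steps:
D(Q) = 32 (D(Q) = -4 + (-6)² = -4 + 36 = 32)
D(63) - 1*(-17723) = 32 - 1*(-17723) = 32 + 17723 = 17755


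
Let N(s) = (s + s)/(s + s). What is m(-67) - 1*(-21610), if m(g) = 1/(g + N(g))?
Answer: 1426259/66 ≈ 21610.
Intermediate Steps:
N(s) = 1 (N(s) = (2*s)/((2*s)) = (2*s)*(1/(2*s)) = 1)
m(g) = 1/(1 + g) (m(g) = 1/(g + 1) = 1/(1 + g))
m(-67) - 1*(-21610) = 1/(1 - 67) - 1*(-21610) = 1/(-66) + 21610 = -1/66 + 21610 = 1426259/66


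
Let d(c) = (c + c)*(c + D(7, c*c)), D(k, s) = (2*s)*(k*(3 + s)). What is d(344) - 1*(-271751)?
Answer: 134884254431751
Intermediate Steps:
D(k, s) = 2*k*s*(3 + s)
d(c) = 2*c*(c + 14*c**2*(3 + c**2)) (d(c) = (c + c)*(c + 2*7*(c*c)*(3 + c*c)) = (2*c)*(c + 2*7*c**2*(3 + c**2)) = (2*c)*(c + 14*c**2*(3 + c**2)) = 2*c*(c + 14*c**2*(3 + c**2)))
d(344) - 1*(-271751) = 344**2*(2 + 28*344*(3 + 344**2)) - 1*(-271751) = 118336*(2 + 28*344*(3 + 118336)) + 271751 = 118336*(2 + 28*344*118339) + 271751 = 118336*(2 + 1139841248) + 271751 = 118336*1139841250 + 271751 = 134884254160000 + 271751 = 134884254431751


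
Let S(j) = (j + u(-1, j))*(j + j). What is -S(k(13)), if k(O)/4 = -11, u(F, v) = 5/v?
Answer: -3882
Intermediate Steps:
k(O) = -44 (k(O) = 4*(-11) = -44)
S(j) = 2*j*(j + 5/j) (S(j) = (j + 5/j)*(j + j) = (j + 5/j)*(2*j) = 2*j*(j + 5/j))
-S(k(13)) = -(10 + 2*(-44)**2) = -(10 + 2*1936) = -(10 + 3872) = -1*3882 = -3882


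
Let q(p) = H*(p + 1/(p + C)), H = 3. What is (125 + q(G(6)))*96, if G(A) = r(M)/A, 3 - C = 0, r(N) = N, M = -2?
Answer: 12012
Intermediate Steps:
C = 3 (C = 3 - 1*0 = 3 + 0 = 3)
G(A) = -2/A
q(p) = 3*p + 3/(3 + p) (q(p) = 3*(p + 1/(p + 3)) = 3*(p + 1/(3 + p)) = 3*p + 3/(3 + p))
(125 + q(G(6)))*96 = (125 + 3*(1 + (-2/6)² + 3*(-2/6))/(3 - 2/6))*96 = (125 + 3*(1 + (-2*⅙)² + 3*(-2*⅙))/(3 - 2*⅙))*96 = (125 + 3*(1 + (-⅓)² + 3*(-⅓))/(3 - ⅓))*96 = (125 + 3*(1 + ⅑ - 1)/(8/3))*96 = (125 + 3*(3/8)*(⅑))*96 = (125 + ⅛)*96 = (1001/8)*96 = 12012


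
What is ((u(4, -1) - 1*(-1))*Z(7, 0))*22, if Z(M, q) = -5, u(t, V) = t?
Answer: -550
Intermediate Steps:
((u(4, -1) - 1*(-1))*Z(7, 0))*22 = ((4 - 1*(-1))*(-5))*22 = ((4 + 1)*(-5))*22 = (5*(-5))*22 = -25*22 = -550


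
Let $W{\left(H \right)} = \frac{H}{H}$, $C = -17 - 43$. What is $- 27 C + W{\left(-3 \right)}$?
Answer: $1621$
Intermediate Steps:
$C = -60$ ($C = -17 - 43 = -60$)
$W{\left(H \right)} = 1$
$- 27 C + W{\left(-3 \right)} = \left(-27\right) \left(-60\right) + 1 = 1620 + 1 = 1621$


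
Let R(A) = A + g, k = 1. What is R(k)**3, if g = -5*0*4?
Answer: 1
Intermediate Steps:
g = 0 (g = 0*4 = 0)
R(A) = A (R(A) = A + 0 = A)
R(k)**3 = 1**3 = 1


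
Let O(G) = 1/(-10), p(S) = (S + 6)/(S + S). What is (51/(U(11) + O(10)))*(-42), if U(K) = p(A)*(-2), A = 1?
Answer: 21420/71 ≈ 301.69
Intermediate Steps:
p(S) = (6 + S)/(2*S) (p(S) = (6 + S)/((2*S)) = (6 + S)*(1/(2*S)) = (6 + S)/(2*S))
O(G) = -1/10
U(K) = -7 (U(K) = ((1/2)*(6 + 1)/1)*(-2) = ((1/2)*1*7)*(-2) = (7/2)*(-2) = -7)
(51/(U(11) + O(10)))*(-42) = (51/(-7 - 1/10))*(-42) = (51/(-71/10))*(-42) = (51*(-10/71))*(-42) = -510/71*(-42) = 21420/71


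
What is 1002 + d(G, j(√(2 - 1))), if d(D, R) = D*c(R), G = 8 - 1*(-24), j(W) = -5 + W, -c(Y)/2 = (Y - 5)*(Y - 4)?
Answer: -3606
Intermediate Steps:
c(Y) = -2*(-5 + Y)*(-4 + Y) (c(Y) = -2*(Y - 5)*(Y - 4) = -2*(-5 + Y)*(-4 + Y))
G = 32 (G = 8 + 24 = 32)
d(D, R) = D*(-40 - 2*R² + 18*R)
1002 + d(G, j(√(2 - 1))) = 1002 + 2*32*(-20 - (-5 + √(2 - 1))² + 9*(-5 + √(2 - 1))) = 1002 + 2*32*(-20 - (-5 + √1)² + 9*(-5 + √1)) = 1002 + 2*32*(-20 - (-5 + 1)² + 9*(-5 + 1)) = 1002 + 2*32*(-20 - 1*(-4)² + 9*(-4)) = 1002 + 2*32*(-20 - 1*16 - 36) = 1002 + 2*32*(-20 - 16 - 36) = 1002 + 2*32*(-72) = 1002 - 4608 = -3606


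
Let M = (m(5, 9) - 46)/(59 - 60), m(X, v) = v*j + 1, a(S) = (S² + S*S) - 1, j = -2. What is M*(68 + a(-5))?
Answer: 7371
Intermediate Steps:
a(S) = -1 + 2*S² (a(S) = (S² + S²) - 1 = 2*S² - 1 = -1 + 2*S²)
m(X, v) = 1 - 2*v (m(X, v) = v*(-2) + 1 = -2*v + 1 = 1 - 2*v)
M = 63 (M = ((1 - 2*9) - 46)/(59 - 60) = ((1 - 18) - 46)/(-1) = (-17 - 46)*(-1) = -63*(-1) = 63)
M*(68 + a(-5)) = 63*(68 + (-1 + 2*(-5)²)) = 63*(68 + (-1 + 2*25)) = 63*(68 + (-1 + 50)) = 63*(68 + 49) = 63*117 = 7371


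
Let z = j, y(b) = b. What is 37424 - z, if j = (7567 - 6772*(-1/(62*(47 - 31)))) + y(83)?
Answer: 7382259/248 ≈ 29767.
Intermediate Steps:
j = 1898893/248 (j = (7567 - 6772*(-1/(62*(47 - 31)))) + 83 = (7567 - 6772/((-62*16))) + 83 = (7567 - 6772/(-992)) + 83 = (7567 - 6772*(-1/992)) + 83 = (7567 + 1693/248) + 83 = 1878309/248 + 83 = 1898893/248 ≈ 7656.8)
z = 1898893/248 ≈ 7656.8
37424 - z = 37424 - 1*1898893/248 = 37424 - 1898893/248 = 7382259/248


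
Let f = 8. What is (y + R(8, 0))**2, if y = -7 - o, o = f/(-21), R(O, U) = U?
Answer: 19321/441 ≈ 43.812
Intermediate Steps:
o = -8/21 (o = 8/(-21) = 8*(-1/21) = -8/21 ≈ -0.38095)
y = -139/21 (y = -7 - 1*(-8/21) = -7 + 8/21 = -139/21 ≈ -6.6190)
(y + R(8, 0))**2 = (-139/21 + 0)**2 = (-139/21)**2 = 19321/441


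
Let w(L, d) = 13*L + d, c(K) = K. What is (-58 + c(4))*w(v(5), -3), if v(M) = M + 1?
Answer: -4050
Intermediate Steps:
v(M) = 1 + M
w(L, d) = d + 13*L
(-58 + c(4))*w(v(5), -3) = (-58 + 4)*(-3 + 13*(1 + 5)) = -54*(-3 + 13*6) = -54*(-3 + 78) = -54*75 = -4050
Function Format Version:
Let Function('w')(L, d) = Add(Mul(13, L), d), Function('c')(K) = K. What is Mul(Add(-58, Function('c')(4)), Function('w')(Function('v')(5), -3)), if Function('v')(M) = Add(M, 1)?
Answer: -4050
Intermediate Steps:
Function('v')(M) = Add(1, M)
Function('w')(L, d) = Add(d, Mul(13, L))
Mul(Add(-58, Function('c')(4)), Function('w')(Function('v')(5), -3)) = Mul(Add(-58, 4), Add(-3, Mul(13, Add(1, 5)))) = Mul(-54, Add(-3, Mul(13, 6))) = Mul(-54, Add(-3, 78)) = Mul(-54, 75) = -4050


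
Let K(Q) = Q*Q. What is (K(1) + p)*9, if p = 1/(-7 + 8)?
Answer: 18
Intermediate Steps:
K(Q) = Q²
p = 1 (p = 1/1 = 1)
(K(1) + p)*9 = (1² + 1)*9 = (1 + 1)*9 = 2*9 = 18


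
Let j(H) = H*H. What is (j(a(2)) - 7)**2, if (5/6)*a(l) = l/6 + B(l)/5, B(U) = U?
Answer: 15139881/390625 ≈ 38.758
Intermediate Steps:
a(l) = 11*l/25 (a(l) = 6*(l/6 + l/5)/5 = 6*(11*l/30)/5 = 11*l/25)
j(H) = H**2
(j(a(2)) - 7)**2 = (((11/25)*2)**2 - 7)**2 = ((22/25)**2 - 7)**2 = (484/625 - 7)**2 = (-3891/625)**2 = 15139881/390625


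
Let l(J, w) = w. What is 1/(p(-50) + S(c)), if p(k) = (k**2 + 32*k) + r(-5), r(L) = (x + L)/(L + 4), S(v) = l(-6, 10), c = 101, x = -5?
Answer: 1/920 ≈ 0.0010870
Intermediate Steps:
S(v) = 10
r(L) = (-5 + L)/(4 + L) (r(L) = (-5 + L)/(L + 4) = (-5 + L)/(4 + L))
p(k) = 10 + k**2 + 32*k (p(k) = (k**2 + 32*k) + (-5 - 5)/(4 - 5) = (k**2 + 32*k) - 10/(-1) = (k**2 + 32*k) - 1*(-10) = (k**2 + 32*k) + 10 = 10 + k**2 + 32*k)
1/(p(-50) + S(c)) = 1/((10 + (-50)**2 + 32*(-50)) + 10) = 1/((10 + 2500 - 1600) + 10) = 1/(910 + 10) = 1/920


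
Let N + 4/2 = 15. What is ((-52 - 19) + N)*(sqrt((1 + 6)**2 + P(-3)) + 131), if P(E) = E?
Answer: -7598 - 58*sqrt(46) ≈ -7991.4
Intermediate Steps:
N = 13 (N = -2 + 15 = 13)
((-52 - 19) + N)*(sqrt((1 + 6)**2 + P(-3)) + 131) = ((-52 - 19) + 13)*(sqrt((1 + 6)**2 - 3) + 131) = (-71 + 13)*(sqrt(7**2 - 3) + 131) = -58*(sqrt(49 - 3) + 131) = -58*(sqrt(46) + 131) = -58*(131 + sqrt(46)) = -7598 - 58*sqrt(46)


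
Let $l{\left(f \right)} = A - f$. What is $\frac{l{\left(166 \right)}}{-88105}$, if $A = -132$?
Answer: $\frac{298}{88105} \approx 0.0033823$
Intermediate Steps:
$l{\left(f \right)} = -132 - f$
$\frac{l{\left(166 \right)}}{-88105} = \frac{-132 - 166}{-88105} = \left(-132 - 166\right) \left(- \frac{1}{88105}\right) = \left(-298\right) \left(- \frac{1}{88105}\right) = \frac{298}{88105}$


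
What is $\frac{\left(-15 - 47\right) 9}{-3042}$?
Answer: $\frac{31}{169} \approx 0.18343$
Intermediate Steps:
$\frac{\left(-15 - 47\right) 9}{-3042} = \left(-62\right) 9 \left(- \frac{1}{3042}\right) = \left(-558\right) \left(- \frac{1}{3042}\right) = \frac{31}{169}$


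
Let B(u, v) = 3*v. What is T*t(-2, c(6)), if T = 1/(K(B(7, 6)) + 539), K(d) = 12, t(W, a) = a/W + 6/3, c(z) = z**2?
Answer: -16/551 ≈ -0.029038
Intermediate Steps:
t(W, a) = 2 + a/W (t(W, a) = a/W + 6*(1/3) = a/W + 2 = 2 + a/W)
T = 1/551 (T = 1/(12 + 539) = 1/551 ≈ 0.0018149)
T*t(-2, c(6)) = (2 + 6**2/(-2))/551 = (2 + 36*(-1/2))/551 = (2 - 18)/551 = (1/551)*(-16) = -16/551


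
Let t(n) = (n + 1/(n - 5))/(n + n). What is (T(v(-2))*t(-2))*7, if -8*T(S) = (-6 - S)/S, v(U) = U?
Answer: -15/16 ≈ -0.93750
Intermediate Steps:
t(n) = (n + 1/(-5 + n))/(2*n) (t(n) = (n + 1/(-5 + n))/((2*n)) = (n + 1/(-5 + n))*(1/(2*n)) = (n + 1/(-5 + n))/(2*n))
T(S) = -(-6 - S)/(8*S)
(T(v(-2))*t(-2))*7 = (((1/8)*(6 - 2)/(-2))*((1/2)*(1 + (-2)**2 - 5*(-2))/(-2*(-5 - 2))))*7 = (((1/8)*(-1/2)*4)*((1/2)*(-1/2)*(1 + 4 + 10)/(-7)))*7 = -(-1)*(-1)*15/(8*2*7)*7 = -1/4*15/28*7 = -15/112*7 = -15/16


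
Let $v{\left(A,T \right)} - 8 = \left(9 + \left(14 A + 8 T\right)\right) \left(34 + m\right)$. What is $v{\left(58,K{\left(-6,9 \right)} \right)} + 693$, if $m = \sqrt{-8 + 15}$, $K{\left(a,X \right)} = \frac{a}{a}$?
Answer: $28887 + 829 \sqrt{7} \approx 31080.0$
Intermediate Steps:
$K{\left(a,X \right)} = 1$
$m = \sqrt{7} \approx 2.6458$
$v{\left(A,T \right)} = 8 + \left(34 + \sqrt{7}\right) \left(9 + 8 T + 14 A\right)$ ($v{\left(A,T \right)} = 8 + \left(9 + \left(14 A + 8 T\right)\right) \left(34 + \sqrt{7}\right) = 8 + \left(9 + \left(8 T + 14 A\right)\right) \left(34 + \sqrt{7}\right) = 8 + \left(9 + 8 T + 14 A\right) \left(34 + \sqrt{7}\right) = 8 + \left(34 + \sqrt{7}\right) \left(9 + 8 T + 14 A\right)$)
$v{\left(58,K{\left(-6,9 \right)} \right)} + 693 = \left(314 + 9 \sqrt{7} + 272 \cdot 1 + 476 \cdot 58 + 8 \cdot 1 \sqrt{7} + 14 \cdot 58 \sqrt{7}\right) + 693 = \left(314 + 9 \sqrt{7} + 272 + 27608 + 8 \sqrt{7} + 812 \sqrt{7}\right) + 693 = \left(28194 + 829 \sqrt{7}\right) + 693 = 28887 + 829 \sqrt{7}$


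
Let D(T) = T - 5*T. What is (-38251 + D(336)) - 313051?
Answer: -352646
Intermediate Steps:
D(T) = -4*T (D(T) = T - 5*T = -4*T)
(-38251 + D(336)) - 313051 = (-38251 - 4*336) - 313051 = (-38251 - 1344) - 313051 = -39595 - 313051 = -352646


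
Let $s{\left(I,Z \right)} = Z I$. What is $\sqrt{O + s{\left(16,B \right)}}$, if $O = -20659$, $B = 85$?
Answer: $i \sqrt{19299} \approx 138.92 i$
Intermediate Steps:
$s{\left(I,Z \right)} = I Z$
$\sqrt{O + s{\left(16,B \right)}} = \sqrt{-20659 + 16 \cdot 85} = \sqrt{-20659 + 1360} = \sqrt{-19299} = i \sqrt{19299}$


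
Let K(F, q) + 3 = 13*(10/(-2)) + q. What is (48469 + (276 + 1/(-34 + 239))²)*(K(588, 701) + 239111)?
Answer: 1255855618902784/42025 ≈ 2.9884e+10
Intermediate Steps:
K(F, q) = -68 + q (K(F, q) = -3 + (13*(10/(-2)) + q) = -3 + (13*(10*(-½)) + q) = -3 + (13*(-5) + q) = -3 + (-65 + q) = -68 + q)
(48469 + (276 + 1/(-34 + 239))²)*(K(588, 701) + 239111) = (48469 + (276 + 1/(-34 + 239))²)*((-68 + 701) + 239111) = (48469 + (276 + 1/205)²)*(633 + 239111) = (48469 + (276 + 1/205)²)*239744 = (48469 + (56581/205)²)*239744 = (48469 + 3201409561/42025)*239744 = (5238319286/42025)*239744 = 1255855618902784/42025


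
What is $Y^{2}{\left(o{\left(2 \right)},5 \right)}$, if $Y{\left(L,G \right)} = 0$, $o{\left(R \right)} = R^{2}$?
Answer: $0$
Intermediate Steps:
$Y^{2}{\left(o{\left(2 \right)},5 \right)} = 0^{2} = 0$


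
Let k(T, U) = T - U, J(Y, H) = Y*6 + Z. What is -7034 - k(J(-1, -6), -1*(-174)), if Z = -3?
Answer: -6851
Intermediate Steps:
J(Y, H) = -3 + 6*Y (J(Y, H) = Y*6 - 3 = 6*Y - 3 = -3 + 6*Y)
-7034 - k(J(-1, -6), -1*(-174)) = -7034 - ((-3 + 6*(-1)) - (-1)*(-174)) = -7034 - ((-3 - 6) - 1*174) = -7034 - (-9 - 174) = -7034 - 1*(-183) = -7034 + 183 = -6851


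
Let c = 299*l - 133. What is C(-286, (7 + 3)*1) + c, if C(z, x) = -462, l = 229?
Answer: 67876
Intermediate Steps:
c = 68338 (c = 299*229 - 133 = 68471 - 133 = 68338)
C(-286, (7 + 3)*1) + c = -462 + 68338 = 67876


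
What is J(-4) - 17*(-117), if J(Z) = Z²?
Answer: 2005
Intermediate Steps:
J(-4) - 17*(-117) = (-4)² - 17*(-117) = 16 + 1989 = 2005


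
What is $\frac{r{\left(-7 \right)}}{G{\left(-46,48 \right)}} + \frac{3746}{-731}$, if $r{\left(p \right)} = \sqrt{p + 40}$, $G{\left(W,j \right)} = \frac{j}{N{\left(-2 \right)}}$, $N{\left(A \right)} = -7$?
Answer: $- \frac{3746}{731} - \frac{7 \sqrt{33}}{48} \approx -5.9622$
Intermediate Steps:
$G{\left(W,j \right)} = - \frac{j}{7}$ ($G{\left(W,j \right)} = \frac{j}{-7} = j \left(- \frac{1}{7}\right) = - \frac{j}{7}$)
$r{\left(p \right)} = \sqrt{40 + p}$
$\frac{r{\left(-7 \right)}}{G{\left(-46,48 \right)}} + \frac{3746}{-731} = \frac{\sqrt{40 - 7}}{\left(- \frac{1}{7}\right) 48} + \frac{3746}{-731} = \frac{\sqrt{33}}{- \frac{48}{7}} + 3746 \left(- \frac{1}{731}\right) = \sqrt{33} \left(- \frac{7}{48}\right) - \frac{3746}{731} = - \frac{7 \sqrt{33}}{48} - \frac{3746}{731} = - \frac{3746}{731} - \frac{7 \sqrt{33}}{48}$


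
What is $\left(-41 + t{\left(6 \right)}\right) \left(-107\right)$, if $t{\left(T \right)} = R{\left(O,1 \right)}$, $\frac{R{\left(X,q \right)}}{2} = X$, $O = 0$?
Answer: $4387$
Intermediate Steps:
$R{\left(X,q \right)} = 2 X$
$t{\left(T \right)} = 0$ ($t{\left(T \right)} = 2 \cdot 0 = 0$)
$\left(-41 + t{\left(6 \right)}\right) \left(-107\right) = \left(-41 + 0\right) \left(-107\right) = \left(-41\right) \left(-107\right) = 4387$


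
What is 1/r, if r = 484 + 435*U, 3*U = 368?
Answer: 1/53844 ≈ 1.8572e-5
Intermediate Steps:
U = 368/3 (U = (⅓)*368 = 368/3 ≈ 122.67)
r = 53844 (r = 484 + 435*(368/3) = 484 + 53360 = 53844)
1/r = 1/53844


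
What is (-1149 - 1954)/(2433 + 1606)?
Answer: -3103/4039 ≈ -0.76826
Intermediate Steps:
(-1149 - 1954)/(2433 + 1606) = -3103/4039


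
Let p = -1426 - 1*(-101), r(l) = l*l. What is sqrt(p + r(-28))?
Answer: I*sqrt(541) ≈ 23.259*I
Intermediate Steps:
r(l) = l**2
p = -1325 (p = -1426 + 101 = -1325)
sqrt(p + r(-28)) = sqrt(-1325 + (-28)**2) = sqrt(-1325 + 784) = sqrt(-541) = I*sqrt(541)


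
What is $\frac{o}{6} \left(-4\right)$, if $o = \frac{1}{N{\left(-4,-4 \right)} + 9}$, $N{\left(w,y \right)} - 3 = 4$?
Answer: $- \frac{1}{24} \approx -0.041667$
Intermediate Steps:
$N{\left(w,y \right)} = 7$ ($N{\left(w,y \right)} = 3 + 4 = 7$)
$o = \frac{1}{16}$ ($o = \frac{1}{7 + 9} = \frac{1}{16} \approx 0.0625$)
$\frac{o}{6} \left(-4\right) = \frac{1}{16 \cdot 6} \left(-4\right) = \frac{1}{16} \cdot \frac{1}{6} \left(-4\right) = \frac{1}{96} \left(-4\right) = - \frac{1}{24}$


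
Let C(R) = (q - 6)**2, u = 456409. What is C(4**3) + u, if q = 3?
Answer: 456418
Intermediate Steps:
C(R) = 9 (C(R) = (3 - 6)**2 = (-3)**2 = 9)
C(4**3) + u = 9 + 456409 = 456418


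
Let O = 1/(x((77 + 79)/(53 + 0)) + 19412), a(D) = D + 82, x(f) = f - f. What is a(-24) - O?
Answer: 1125895/19412 ≈ 58.000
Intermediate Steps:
x(f) = 0
a(D) = 82 + D
O = 1/19412 (O = 1/(0 + 19412) = 1/19412 ≈ 5.1515e-5)
a(-24) - O = (82 - 24) - 1*1/19412 = 58 - 1/19412 = 1125895/19412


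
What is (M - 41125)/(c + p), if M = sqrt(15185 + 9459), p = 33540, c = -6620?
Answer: -8225/5384 + sqrt(6161)/13460 ≈ -1.5218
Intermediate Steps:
M = 2*sqrt(6161) (M = sqrt(24644) = 2*sqrt(6161) ≈ 156.98)
(M - 41125)/(c + p) = (2*sqrt(6161) - 41125)/(-6620 + 33540) = (-41125 + 2*sqrt(6161))/26920 = (-41125 + 2*sqrt(6161))*(1/26920) = -8225/5384 + sqrt(6161)/13460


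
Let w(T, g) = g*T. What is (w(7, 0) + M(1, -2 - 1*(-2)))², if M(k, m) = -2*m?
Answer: 0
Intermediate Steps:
w(T, g) = T*g
(w(7, 0) + M(1, -2 - 1*(-2)))² = (7*0 - 2*(-2 - 1*(-2)))² = (0 - 2*(-2 + 2))² = (0 - 2*0)² = (0 + 0)² = 0² = 0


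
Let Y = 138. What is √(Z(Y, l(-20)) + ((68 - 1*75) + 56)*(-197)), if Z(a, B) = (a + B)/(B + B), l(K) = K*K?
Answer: I*√3860931/20 ≈ 98.246*I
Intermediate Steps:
l(K) = K²
Z(a, B) = (B + a)/(2*B) (Z(a, B) = (B + a)/((2*B)) = (B + a)*(1/(2*B)) = (B + a)/(2*B))
√(Z(Y, l(-20)) + ((68 - 1*75) + 56)*(-197)) = √(((-20)² + 138)/(2*((-20)²)) + ((68 - 1*75) + 56)*(-197)) = √((½)*(400 + 138)/400 + ((68 - 75) + 56)*(-197)) = √((½)*(1/400)*538 + (-7 + 56)*(-197)) = √(269/400 + 49*(-197)) = √(269/400 - 9653) = √(-3860931/400) = I*√3860931/20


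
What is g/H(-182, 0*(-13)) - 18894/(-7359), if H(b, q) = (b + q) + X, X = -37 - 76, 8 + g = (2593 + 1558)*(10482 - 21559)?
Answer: 22558471113/144727 ≈ 1.5587e+5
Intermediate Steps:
g = -45980635 (g = -8 + (2593 + 1558)*(10482 - 21559) = -8 + 4151*(-11077) = -8 - 45980627 = -45980635)
X = -113
H(b, q) = -113 + b + q (H(b, q) = (b + q) - 113 = -113 + b + q)
g/H(-182, 0*(-13)) - 18894/(-7359) = -45980635/(-113 - 182 + 0*(-13)) - 18894/(-7359) = -45980635/(-113 - 182 + 0) - 18894*(-1/7359) = -45980635/(-295) + 6298/2453 = -45980635*(-1/295) + 6298/2453 = 9196127/59 + 6298/2453 = 22558471113/144727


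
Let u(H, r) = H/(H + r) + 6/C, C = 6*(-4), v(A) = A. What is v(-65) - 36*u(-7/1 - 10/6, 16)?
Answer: -148/11 ≈ -13.455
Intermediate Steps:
C = -24
u(H, r) = -¼ + H/(H + r) (u(H, r) = H/(H + r) + 6/(-24) = H/(H + r) + 6*(-1/24) = H/(H + r) - ¼ = -¼ + H/(H + r))
v(-65) - 36*u(-7/1 - 10/6, 16) = -65 - 9*(-1*16 + 3*(-7/1 - 10/6))/((-7/1 - 10/6) + 16) = -65 - 9*(-16 + 3*(-7*1 - 10*⅙))/((-7*1 - 10*⅙) + 16) = -65 - 9*(-16 + 3*(-7 - 5/3))/((-7 - 5/3) + 16) = -65 - 9*(-16 + 3*(-26/3))/(-26/3 + 16) = -65 - 9*(-16 - 26)/22/3 = -65 - 9*3*(-42)/22 = -65 - 36*(-63/44) = -65 + 567/11 = -148/11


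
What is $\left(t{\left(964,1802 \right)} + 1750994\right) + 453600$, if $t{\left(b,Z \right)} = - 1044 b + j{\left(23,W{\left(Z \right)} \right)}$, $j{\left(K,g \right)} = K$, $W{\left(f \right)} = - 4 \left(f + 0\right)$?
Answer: $1198201$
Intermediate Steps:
$W{\left(f \right)} = - 4 f$
$t{\left(b,Z \right)} = 23 - 1044 b$ ($t{\left(b,Z \right)} = - 1044 b + 23 = 23 - 1044 b$)
$\left(t{\left(964,1802 \right)} + 1750994\right) + 453600 = \left(\left(23 - 1006416\right) + 1750994\right) + 453600 = \left(-1006393 + 1750994\right) + 453600 = 744601 + 453600 = 1198201$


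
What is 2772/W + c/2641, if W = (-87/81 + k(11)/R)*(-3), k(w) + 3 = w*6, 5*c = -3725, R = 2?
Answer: -132999371/4339163 ≈ -30.651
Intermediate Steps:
c = -745 (c = (⅕)*(-3725) = -745)
k(w) = -3 + 6*w (k(w) = -3 + w*6 = -3 + 6*w)
W = -1643/18 (W = (-87/81 + (-3 + 6*11)/2)*(-3) = (-87*1/81 + (-3 + 66)*(½))*(-3) = (-29/27 + 63*(½))*(-3) = (-29/27 + 63/2)*(-3) = (1643/54)*(-3) = -1643/18 ≈ -91.278)
2772/W + c/2641 = 2772/(-1643/18) - 745/2641 = 2772*(-18/1643) - 745*1/2641 = -49896/1643 - 745/2641 = -132999371/4339163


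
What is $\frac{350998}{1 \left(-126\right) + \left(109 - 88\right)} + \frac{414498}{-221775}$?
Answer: $- \frac{5192406916}{1552425} \approx -3344.7$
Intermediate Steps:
$\frac{350998}{1 \left(-126\right) + \left(109 - 88\right)} + \frac{414498}{-221775} = \frac{350998}{-126 + 21} + 414498 \left(- \frac{1}{221775}\right) = \frac{350998}{-105} - \frac{138166}{73925} = 350998 \left(- \frac{1}{105}\right) - \frac{138166}{73925} = - \frac{350998}{105} - \frac{138166}{73925} = - \frac{5192406916}{1552425}$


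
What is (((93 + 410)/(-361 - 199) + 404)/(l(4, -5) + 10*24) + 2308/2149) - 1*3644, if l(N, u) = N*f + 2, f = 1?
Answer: -21999784483/6041760 ≈ -3641.3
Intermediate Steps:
l(N, u) = 2 + N (l(N, u) = N*1 + 2 = N + 2 = 2 + N)
(((93 + 410)/(-361 - 199) + 404)/(l(4, -5) + 10*24) + 2308/2149) - 1*3644 = (((93 + 410)/(-361 - 199) + 404)/((2 + 4) + 10*24) + 2308/2149) - 1*3644 = ((503/(-560) + 404)/(6 + 240) + 2308*(1/2149)) - 3644 = ((503*(-1/560) + 404)/246 + 2308/2149) - 3644 = ((-503/560 + 404)*(1/246) + 2308/2149) - 3644 = ((225737/560)*(1/246) + 2308/2149) - 3644 = (225737/137760 + 2308/2149) - 3644 = 16388957/6041760 - 3644 = -21999784483/6041760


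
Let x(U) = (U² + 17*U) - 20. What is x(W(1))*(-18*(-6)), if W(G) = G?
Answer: -216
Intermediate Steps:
x(U) = -20 + U² + 17*U
x(W(1))*(-18*(-6)) = (-20 + 1² + 17*1)*(-18*(-6)) = (-20 + 1 + 17)*108 = -2*108 = -216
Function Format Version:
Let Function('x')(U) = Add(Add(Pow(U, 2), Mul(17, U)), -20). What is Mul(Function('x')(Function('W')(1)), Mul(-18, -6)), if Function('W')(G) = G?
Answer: -216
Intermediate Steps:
Function('x')(U) = Add(-20, Pow(U, 2), Mul(17, U))
Mul(Function('x')(Function('W')(1)), Mul(-18, -6)) = Mul(Add(-20, Pow(1, 2), Mul(17, 1)), Mul(-18, -6)) = Mul(Add(-20, 1, 17), 108) = Mul(-2, 108) = -216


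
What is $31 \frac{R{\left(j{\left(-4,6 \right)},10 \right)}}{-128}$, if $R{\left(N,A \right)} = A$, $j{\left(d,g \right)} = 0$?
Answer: $- \frac{155}{64} \approx -2.4219$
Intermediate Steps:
$31 \frac{R{\left(j{\left(-4,6 \right)},10 \right)}}{-128} = 31 \frac{10}{-128} = 31 \cdot 10 \left(- \frac{1}{128}\right) = 31 \left(- \frac{5}{64}\right) = - \frac{155}{64}$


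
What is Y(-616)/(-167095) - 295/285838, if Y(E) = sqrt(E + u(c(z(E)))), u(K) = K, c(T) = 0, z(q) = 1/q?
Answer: -295/285838 - 2*I*sqrt(154)/167095 ≈ -0.0010321 - 0.00014853*I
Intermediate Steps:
Y(E) = sqrt(E) (Y(E) = sqrt(E + 0) = sqrt(E))
Y(-616)/(-167095) - 295/285838 = sqrt(-616)/(-167095) - 295/285838 = (2*I*sqrt(154))*(-1/167095) - 295*1/285838 = -2*I*sqrt(154)/167095 - 295/285838 = -295/285838 - 2*I*sqrt(154)/167095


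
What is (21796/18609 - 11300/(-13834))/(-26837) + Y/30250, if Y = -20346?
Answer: -35145655938619603/52248058987810125 ≈ -0.67267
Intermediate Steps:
(21796/18609 - 11300/(-13834))/(-26837) + Y/30250 = (21796/18609 - 11300/(-13834))/(-26837) - 20346/30250 = (21796*(1/18609) - 11300*(-1/13834))*(-1/26837) - 20346*1/30250 = (21796/18609 + 5650/6917)*(-1/26837) - 10173/15125 = (255903782/128718453)*(-1/26837) - 10173/15125 = -255903782/3454417123161 - 10173/15125 = -35145655938619603/52248058987810125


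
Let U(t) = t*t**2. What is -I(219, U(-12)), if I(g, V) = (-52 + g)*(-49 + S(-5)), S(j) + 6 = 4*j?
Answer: 12525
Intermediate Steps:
S(j) = -6 + 4*j
U(t) = t**3
I(g, V) = 3900 - 75*g (I(g, V) = (-52 + g)*(-49 + (-6 + 4*(-5))) = (-52 + g)*(-49 + (-6 - 20)) = (-52 + g)*(-49 - 26) = (-52 + g)*(-75) = 3900 - 75*g)
-I(219, U(-12)) = -(3900 - 75*219) = -(3900 - 16425) = -1*(-12525) = 12525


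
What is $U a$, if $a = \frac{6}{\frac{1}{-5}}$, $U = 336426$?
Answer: $-10092780$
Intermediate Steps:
$a = -30$ ($a = \frac{6}{- \frac{1}{5}} = 6 \left(-5\right) = -30$)
$U a = 336426 \left(-30\right) = -10092780$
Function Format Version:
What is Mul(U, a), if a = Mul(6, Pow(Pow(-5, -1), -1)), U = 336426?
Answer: -10092780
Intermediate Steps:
a = -30 (a = Mul(6, Pow(Rational(-1, 5), -1)) = Mul(6, -5) = -30)
Mul(U, a) = Mul(336426, -30) = -10092780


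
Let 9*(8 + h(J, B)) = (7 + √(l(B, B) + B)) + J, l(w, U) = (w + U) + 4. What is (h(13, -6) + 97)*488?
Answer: 400648/9 + 488*I*√14/9 ≈ 44516.0 + 202.88*I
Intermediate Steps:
l(w, U) = 4 + U + w (l(w, U) = (U + w) + 4 = 4 + U + w)
h(J, B) = -65/9 + J/9 + √(4 + 3*B)/9 (h(J, B) = -8 + ((7 + √((4 + B + B) + B)) + J)/9 = -8 + ((7 + √((4 + 2*B) + B)) + J)/9 = -8 + ((7 + √(4 + 3*B)) + J)/9 = -8 + (7 + J + √(4 + 3*B))/9 = -8 + (7/9 + J/9 + √(4 + 3*B)/9) = -65/9 + J/9 + √(4 + 3*B)/9)
(h(13, -6) + 97)*488 = ((-65/9 + (⅑)*13 + √(4 + 3*(-6))/9) + 97)*488 = ((-65/9 + 13/9 + √(4 - 18)/9) + 97)*488 = ((-65/9 + 13/9 + √(-14)/9) + 97)*488 = ((-65/9 + 13/9 + (I*√14)/9) + 97)*488 = ((-65/9 + 13/9 + I*√14/9) + 97)*488 = ((-52/9 + I*√14/9) + 97)*488 = (821/9 + I*√14/9)*488 = 400648/9 + 488*I*√14/9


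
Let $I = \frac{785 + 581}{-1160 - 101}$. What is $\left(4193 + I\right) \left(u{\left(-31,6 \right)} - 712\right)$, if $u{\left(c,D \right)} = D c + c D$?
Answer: $- \frac{5730031588}{1261} \approx -4.544 \cdot 10^{6}$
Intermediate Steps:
$u{\left(c,D \right)} = 2 D c$ ($u{\left(c,D \right)} = D c + D c = 2 D c$)
$I = - \frac{1366}{1261}$ ($I = \frac{1366}{-1261} = 1366 \left(- \frac{1}{1261}\right) = - \frac{1366}{1261} \approx -1.0833$)
$\left(4193 + I\right) \left(u{\left(-31,6 \right)} - 712\right) = \left(4193 - \frac{1366}{1261}\right) \left(2 \cdot 6 \left(-31\right) - 712\right) = \frac{5286007 \left(-372 - 712\right)}{1261} = \frac{5286007}{1261} \left(-1084\right) = - \frac{5730031588}{1261}$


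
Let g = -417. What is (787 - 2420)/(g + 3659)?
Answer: -1633/3242 ≈ -0.50370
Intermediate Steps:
(787 - 2420)/(g + 3659) = (787 - 2420)/(-417 + 3659) = -1633/3242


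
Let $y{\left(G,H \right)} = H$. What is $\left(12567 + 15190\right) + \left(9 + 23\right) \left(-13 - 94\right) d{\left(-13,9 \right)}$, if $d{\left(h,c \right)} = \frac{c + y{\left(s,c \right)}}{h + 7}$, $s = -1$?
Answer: $38029$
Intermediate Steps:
$d{\left(h,c \right)} = \frac{2 c}{7 + h}$ ($d{\left(h,c \right)} = \frac{c + c}{h + 7} = \frac{2 c}{7 + h}$)
$\left(12567 + 15190\right) + \left(9 + 23\right) \left(-13 - 94\right) d{\left(-13,9 \right)} = \left(12567 + 15190\right) + \left(9 + 23\right) \left(-13 - 94\right) 2 \cdot 9 \frac{1}{7 - 13} = 27757 + 32 \left(-107\right) 2 \cdot 9 \frac{1}{-6} = 27757 - 3424 \cdot 2 \cdot 9 \left(- \frac{1}{6}\right) = 27757 - -10272 = 27757 + 10272 = 38029$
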